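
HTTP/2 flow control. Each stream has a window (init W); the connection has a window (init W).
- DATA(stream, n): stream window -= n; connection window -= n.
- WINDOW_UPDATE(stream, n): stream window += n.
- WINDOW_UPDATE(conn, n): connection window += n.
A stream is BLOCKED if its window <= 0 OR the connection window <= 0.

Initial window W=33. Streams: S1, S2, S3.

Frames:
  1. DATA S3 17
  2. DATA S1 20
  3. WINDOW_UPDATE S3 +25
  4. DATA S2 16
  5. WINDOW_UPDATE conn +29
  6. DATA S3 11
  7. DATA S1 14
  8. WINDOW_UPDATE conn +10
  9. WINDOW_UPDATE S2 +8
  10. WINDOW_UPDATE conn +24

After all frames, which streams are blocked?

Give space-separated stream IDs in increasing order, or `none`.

Op 1: conn=16 S1=33 S2=33 S3=16 blocked=[]
Op 2: conn=-4 S1=13 S2=33 S3=16 blocked=[1, 2, 3]
Op 3: conn=-4 S1=13 S2=33 S3=41 blocked=[1, 2, 3]
Op 4: conn=-20 S1=13 S2=17 S3=41 blocked=[1, 2, 3]
Op 5: conn=9 S1=13 S2=17 S3=41 blocked=[]
Op 6: conn=-2 S1=13 S2=17 S3=30 blocked=[1, 2, 3]
Op 7: conn=-16 S1=-1 S2=17 S3=30 blocked=[1, 2, 3]
Op 8: conn=-6 S1=-1 S2=17 S3=30 blocked=[1, 2, 3]
Op 9: conn=-6 S1=-1 S2=25 S3=30 blocked=[1, 2, 3]
Op 10: conn=18 S1=-1 S2=25 S3=30 blocked=[1]

Answer: S1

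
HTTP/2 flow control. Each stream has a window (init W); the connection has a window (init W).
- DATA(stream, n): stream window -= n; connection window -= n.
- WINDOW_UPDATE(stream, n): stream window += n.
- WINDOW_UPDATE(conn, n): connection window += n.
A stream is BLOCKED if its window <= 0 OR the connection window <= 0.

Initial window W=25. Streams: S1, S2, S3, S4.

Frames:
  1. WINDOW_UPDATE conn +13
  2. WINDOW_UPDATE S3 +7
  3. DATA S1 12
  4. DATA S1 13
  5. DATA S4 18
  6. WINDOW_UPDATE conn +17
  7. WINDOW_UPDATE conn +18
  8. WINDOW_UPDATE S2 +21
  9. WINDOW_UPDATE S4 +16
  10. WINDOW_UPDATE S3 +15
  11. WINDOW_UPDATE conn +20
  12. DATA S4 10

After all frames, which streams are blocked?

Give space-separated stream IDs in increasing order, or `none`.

Op 1: conn=38 S1=25 S2=25 S3=25 S4=25 blocked=[]
Op 2: conn=38 S1=25 S2=25 S3=32 S4=25 blocked=[]
Op 3: conn=26 S1=13 S2=25 S3=32 S4=25 blocked=[]
Op 4: conn=13 S1=0 S2=25 S3=32 S4=25 blocked=[1]
Op 5: conn=-5 S1=0 S2=25 S3=32 S4=7 blocked=[1, 2, 3, 4]
Op 6: conn=12 S1=0 S2=25 S3=32 S4=7 blocked=[1]
Op 7: conn=30 S1=0 S2=25 S3=32 S4=7 blocked=[1]
Op 8: conn=30 S1=0 S2=46 S3=32 S4=7 blocked=[1]
Op 9: conn=30 S1=0 S2=46 S3=32 S4=23 blocked=[1]
Op 10: conn=30 S1=0 S2=46 S3=47 S4=23 blocked=[1]
Op 11: conn=50 S1=0 S2=46 S3=47 S4=23 blocked=[1]
Op 12: conn=40 S1=0 S2=46 S3=47 S4=13 blocked=[1]

Answer: S1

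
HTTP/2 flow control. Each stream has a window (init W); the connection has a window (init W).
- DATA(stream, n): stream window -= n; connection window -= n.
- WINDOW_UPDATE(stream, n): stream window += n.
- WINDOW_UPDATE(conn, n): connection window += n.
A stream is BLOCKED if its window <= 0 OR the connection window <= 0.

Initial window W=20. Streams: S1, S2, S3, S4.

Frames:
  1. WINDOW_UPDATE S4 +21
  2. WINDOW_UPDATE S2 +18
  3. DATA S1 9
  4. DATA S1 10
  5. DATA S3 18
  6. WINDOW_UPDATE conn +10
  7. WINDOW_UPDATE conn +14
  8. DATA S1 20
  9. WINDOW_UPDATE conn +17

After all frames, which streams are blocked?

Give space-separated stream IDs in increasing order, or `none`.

Answer: S1

Derivation:
Op 1: conn=20 S1=20 S2=20 S3=20 S4=41 blocked=[]
Op 2: conn=20 S1=20 S2=38 S3=20 S4=41 blocked=[]
Op 3: conn=11 S1=11 S2=38 S3=20 S4=41 blocked=[]
Op 4: conn=1 S1=1 S2=38 S3=20 S4=41 blocked=[]
Op 5: conn=-17 S1=1 S2=38 S3=2 S4=41 blocked=[1, 2, 3, 4]
Op 6: conn=-7 S1=1 S2=38 S3=2 S4=41 blocked=[1, 2, 3, 4]
Op 7: conn=7 S1=1 S2=38 S3=2 S4=41 blocked=[]
Op 8: conn=-13 S1=-19 S2=38 S3=2 S4=41 blocked=[1, 2, 3, 4]
Op 9: conn=4 S1=-19 S2=38 S3=2 S4=41 blocked=[1]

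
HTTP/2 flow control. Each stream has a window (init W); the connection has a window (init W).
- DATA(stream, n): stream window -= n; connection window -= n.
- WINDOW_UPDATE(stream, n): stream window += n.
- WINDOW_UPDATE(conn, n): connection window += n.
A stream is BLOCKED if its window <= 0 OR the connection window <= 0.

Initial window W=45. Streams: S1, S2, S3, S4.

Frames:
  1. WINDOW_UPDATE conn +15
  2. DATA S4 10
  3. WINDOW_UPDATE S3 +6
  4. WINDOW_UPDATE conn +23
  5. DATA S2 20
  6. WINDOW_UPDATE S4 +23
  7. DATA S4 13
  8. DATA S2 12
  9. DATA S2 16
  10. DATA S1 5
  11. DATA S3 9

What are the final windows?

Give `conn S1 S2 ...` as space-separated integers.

Answer: -2 40 -3 42 45

Derivation:
Op 1: conn=60 S1=45 S2=45 S3=45 S4=45 blocked=[]
Op 2: conn=50 S1=45 S2=45 S3=45 S4=35 blocked=[]
Op 3: conn=50 S1=45 S2=45 S3=51 S4=35 blocked=[]
Op 4: conn=73 S1=45 S2=45 S3=51 S4=35 blocked=[]
Op 5: conn=53 S1=45 S2=25 S3=51 S4=35 blocked=[]
Op 6: conn=53 S1=45 S2=25 S3=51 S4=58 blocked=[]
Op 7: conn=40 S1=45 S2=25 S3=51 S4=45 blocked=[]
Op 8: conn=28 S1=45 S2=13 S3=51 S4=45 blocked=[]
Op 9: conn=12 S1=45 S2=-3 S3=51 S4=45 blocked=[2]
Op 10: conn=7 S1=40 S2=-3 S3=51 S4=45 blocked=[2]
Op 11: conn=-2 S1=40 S2=-3 S3=42 S4=45 blocked=[1, 2, 3, 4]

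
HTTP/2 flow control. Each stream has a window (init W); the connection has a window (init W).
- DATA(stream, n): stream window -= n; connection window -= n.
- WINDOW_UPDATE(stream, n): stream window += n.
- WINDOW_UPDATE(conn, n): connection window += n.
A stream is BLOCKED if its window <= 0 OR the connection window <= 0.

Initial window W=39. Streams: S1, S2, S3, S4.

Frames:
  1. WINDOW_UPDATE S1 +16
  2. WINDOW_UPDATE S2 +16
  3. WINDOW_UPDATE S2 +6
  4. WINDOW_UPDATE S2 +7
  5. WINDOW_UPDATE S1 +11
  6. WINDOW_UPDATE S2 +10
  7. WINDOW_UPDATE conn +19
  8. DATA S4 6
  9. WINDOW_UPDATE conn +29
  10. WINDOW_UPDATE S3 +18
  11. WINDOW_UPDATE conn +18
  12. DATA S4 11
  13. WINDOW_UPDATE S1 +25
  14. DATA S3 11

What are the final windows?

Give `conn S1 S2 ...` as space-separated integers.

Op 1: conn=39 S1=55 S2=39 S3=39 S4=39 blocked=[]
Op 2: conn=39 S1=55 S2=55 S3=39 S4=39 blocked=[]
Op 3: conn=39 S1=55 S2=61 S3=39 S4=39 blocked=[]
Op 4: conn=39 S1=55 S2=68 S3=39 S4=39 blocked=[]
Op 5: conn=39 S1=66 S2=68 S3=39 S4=39 blocked=[]
Op 6: conn=39 S1=66 S2=78 S3=39 S4=39 blocked=[]
Op 7: conn=58 S1=66 S2=78 S3=39 S4=39 blocked=[]
Op 8: conn=52 S1=66 S2=78 S3=39 S4=33 blocked=[]
Op 9: conn=81 S1=66 S2=78 S3=39 S4=33 blocked=[]
Op 10: conn=81 S1=66 S2=78 S3=57 S4=33 blocked=[]
Op 11: conn=99 S1=66 S2=78 S3=57 S4=33 blocked=[]
Op 12: conn=88 S1=66 S2=78 S3=57 S4=22 blocked=[]
Op 13: conn=88 S1=91 S2=78 S3=57 S4=22 blocked=[]
Op 14: conn=77 S1=91 S2=78 S3=46 S4=22 blocked=[]

Answer: 77 91 78 46 22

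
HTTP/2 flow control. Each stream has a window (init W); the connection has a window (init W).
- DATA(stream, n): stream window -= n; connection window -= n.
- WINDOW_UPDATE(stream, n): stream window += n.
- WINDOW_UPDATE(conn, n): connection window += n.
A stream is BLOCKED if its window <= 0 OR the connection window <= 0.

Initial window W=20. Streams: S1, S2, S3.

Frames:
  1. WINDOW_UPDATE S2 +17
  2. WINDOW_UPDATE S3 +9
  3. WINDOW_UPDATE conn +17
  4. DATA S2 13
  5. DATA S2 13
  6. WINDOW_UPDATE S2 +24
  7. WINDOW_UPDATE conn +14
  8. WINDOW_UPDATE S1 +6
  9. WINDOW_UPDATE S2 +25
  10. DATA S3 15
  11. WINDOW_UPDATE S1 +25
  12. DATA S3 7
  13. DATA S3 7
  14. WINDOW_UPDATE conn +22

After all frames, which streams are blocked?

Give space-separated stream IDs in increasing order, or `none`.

Answer: S3

Derivation:
Op 1: conn=20 S1=20 S2=37 S3=20 blocked=[]
Op 2: conn=20 S1=20 S2=37 S3=29 blocked=[]
Op 3: conn=37 S1=20 S2=37 S3=29 blocked=[]
Op 4: conn=24 S1=20 S2=24 S3=29 blocked=[]
Op 5: conn=11 S1=20 S2=11 S3=29 blocked=[]
Op 6: conn=11 S1=20 S2=35 S3=29 blocked=[]
Op 7: conn=25 S1=20 S2=35 S3=29 blocked=[]
Op 8: conn=25 S1=26 S2=35 S3=29 blocked=[]
Op 9: conn=25 S1=26 S2=60 S3=29 blocked=[]
Op 10: conn=10 S1=26 S2=60 S3=14 blocked=[]
Op 11: conn=10 S1=51 S2=60 S3=14 blocked=[]
Op 12: conn=3 S1=51 S2=60 S3=7 blocked=[]
Op 13: conn=-4 S1=51 S2=60 S3=0 blocked=[1, 2, 3]
Op 14: conn=18 S1=51 S2=60 S3=0 blocked=[3]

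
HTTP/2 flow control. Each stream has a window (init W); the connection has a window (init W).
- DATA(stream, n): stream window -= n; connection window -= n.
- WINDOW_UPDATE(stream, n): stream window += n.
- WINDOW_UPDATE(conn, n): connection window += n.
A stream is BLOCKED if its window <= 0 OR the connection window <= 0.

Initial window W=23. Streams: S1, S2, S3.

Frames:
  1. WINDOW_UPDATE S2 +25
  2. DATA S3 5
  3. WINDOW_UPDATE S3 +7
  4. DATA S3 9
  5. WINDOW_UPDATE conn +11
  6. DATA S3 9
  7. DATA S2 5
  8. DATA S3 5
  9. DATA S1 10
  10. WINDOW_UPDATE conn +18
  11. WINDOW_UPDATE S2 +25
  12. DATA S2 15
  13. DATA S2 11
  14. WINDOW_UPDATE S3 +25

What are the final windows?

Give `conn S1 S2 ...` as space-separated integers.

Op 1: conn=23 S1=23 S2=48 S3=23 blocked=[]
Op 2: conn=18 S1=23 S2=48 S3=18 blocked=[]
Op 3: conn=18 S1=23 S2=48 S3=25 blocked=[]
Op 4: conn=9 S1=23 S2=48 S3=16 blocked=[]
Op 5: conn=20 S1=23 S2=48 S3=16 blocked=[]
Op 6: conn=11 S1=23 S2=48 S3=7 blocked=[]
Op 7: conn=6 S1=23 S2=43 S3=7 blocked=[]
Op 8: conn=1 S1=23 S2=43 S3=2 blocked=[]
Op 9: conn=-9 S1=13 S2=43 S3=2 blocked=[1, 2, 3]
Op 10: conn=9 S1=13 S2=43 S3=2 blocked=[]
Op 11: conn=9 S1=13 S2=68 S3=2 blocked=[]
Op 12: conn=-6 S1=13 S2=53 S3=2 blocked=[1, 2, 3]
Op 13: conn=-17 S1=13 S2=42 S3=2 blocked=[1, 2, 3]
Op 14: conn=-17 S1=13 S2=42 S3=27 blocked=[1, 2, 3]

Answer: -17 13 42 27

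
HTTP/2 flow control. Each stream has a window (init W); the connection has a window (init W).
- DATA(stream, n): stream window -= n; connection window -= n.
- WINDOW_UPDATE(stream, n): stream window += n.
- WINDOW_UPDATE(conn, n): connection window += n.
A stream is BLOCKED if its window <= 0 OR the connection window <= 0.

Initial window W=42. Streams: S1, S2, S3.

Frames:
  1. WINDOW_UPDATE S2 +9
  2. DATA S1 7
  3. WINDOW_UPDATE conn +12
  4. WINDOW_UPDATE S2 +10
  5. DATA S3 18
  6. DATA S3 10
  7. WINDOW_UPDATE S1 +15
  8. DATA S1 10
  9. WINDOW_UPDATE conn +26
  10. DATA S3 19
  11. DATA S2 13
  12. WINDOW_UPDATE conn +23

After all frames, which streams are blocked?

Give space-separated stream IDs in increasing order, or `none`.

Op 1: conn=42 S1=42 S2=51 S3=42 blocked=[]
Op 2: conn=35 S1=35 S2=51 S3=42 blocked=[]
Op 3: conn=47 S1=35 S2=51 S3=42 blocked=[]
Op 4: conn=47 S1=35 S2=61 S3=42 blocked=[]
Op 5: conn=29 S1=35 S2=61 S3=24 blocked=[]
Op 6: conn=19 S1=35 S2=61 S3=14 blocked=[]
Op 7: conn=19 S1=50 S2=61 S3=14 blocked=[]
Op 8: conn=9 S1=40 S2=61 S3=14 blocked=[]
Op 9: conn=35 S1=40 S2=61 S3=14 blocked=[]
Op 10: conn=16 S1=40 S2=61 S3=-5 blocked=[3]
Op 11: conn=3 S1=40 S2=48 S3=-5 blocked=[3]
Op 12: conn=26 S1=40 S2=48 S3=-5 blocked=[3]

Answer: S3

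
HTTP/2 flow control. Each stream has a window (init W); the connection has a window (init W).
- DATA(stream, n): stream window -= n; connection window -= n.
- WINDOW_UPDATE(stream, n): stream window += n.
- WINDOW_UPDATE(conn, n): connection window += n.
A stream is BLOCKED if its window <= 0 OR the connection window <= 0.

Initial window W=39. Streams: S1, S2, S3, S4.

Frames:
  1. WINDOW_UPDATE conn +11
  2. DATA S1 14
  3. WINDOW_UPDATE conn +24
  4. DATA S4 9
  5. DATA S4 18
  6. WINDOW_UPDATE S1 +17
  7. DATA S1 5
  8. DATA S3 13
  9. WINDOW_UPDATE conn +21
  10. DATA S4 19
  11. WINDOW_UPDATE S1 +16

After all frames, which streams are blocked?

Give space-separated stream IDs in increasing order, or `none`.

Answer: S4

Derivation:
Op 1: conn=50 S1=39 S2=39 S3=39 S4=39 blocked=[]
Op 2: conn=36 S1=25 S2=39 S3=39 S4=39 blocked=[]
Op 3: conn=60 S1=25 S2=39 S3=39 S4=39 blocked=[]
Op 4: conn=51 S1=25 S2=39 S3=39 S4=30 blocked=[]
Op 5: conn=33 S1=25 S2=39 S3=39 S4=12 blocked=[]
Op 6: conn=33 S1=42 S2=39 S3=39 S4=12 blocked=[]
Op 7: conn=28 S1=37 S2=39 S3=39 S4=12 blocked=[]
Op 8: conn=15 S1=37 S2=39 S3=26 S4=12 blocked=[]
Op 9: conn=36 S1=37 S2=39 S3=26 S4=12 blocked=[]
Op 10: conn=17 S1=37 S2=39 S3=26 S4=-7 blocked=[4]
Op 11: conn=17 S1=53 S2=39 S3=26 S4=-7 blocked=[4]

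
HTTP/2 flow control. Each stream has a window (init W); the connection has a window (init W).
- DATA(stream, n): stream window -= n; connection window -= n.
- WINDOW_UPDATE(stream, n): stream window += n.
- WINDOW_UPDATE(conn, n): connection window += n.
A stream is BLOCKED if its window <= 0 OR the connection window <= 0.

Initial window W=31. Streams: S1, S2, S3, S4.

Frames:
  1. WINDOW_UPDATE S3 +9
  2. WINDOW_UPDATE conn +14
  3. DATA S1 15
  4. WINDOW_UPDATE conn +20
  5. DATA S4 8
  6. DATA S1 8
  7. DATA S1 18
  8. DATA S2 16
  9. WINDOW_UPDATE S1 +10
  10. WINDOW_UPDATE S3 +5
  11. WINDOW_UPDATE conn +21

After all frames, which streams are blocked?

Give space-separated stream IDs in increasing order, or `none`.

Answer: S1

Derivation:
Op 1: conn=31 S1=31 S2=31 S3=40 S4=31 blocked=[]
Op 2: conn=45 S1=31 S2=31 S3=40 S4=31 blocked=[]
Op 3: conn=30 S1=16 S2=31 S3=40 S4=31 blocked=[]
Op 4: conn=50 S1=16 S2=31 S3=40 S4=31 blocked=[]
Op 5: conn=42 S1=16 S2=31 S3=40 S4=23 blocked=[]
Op 6: conn=34 S1=8 S2=31 S3=40 S4=23 blocked=[]
Op 7: conn=16 S1=-10 S2=31 S3=40 S4=23 blocked=[1]
Op 8: conn=0 S1=-10 S2=15 S3=40 S4=23 blocked=[1, 2, 3, 4]
Op 9: conn=0 S1=0 S2=15 S3=40 S4=23 blocked=[1, 2, 3, 4]
Op 10: conn=0 S1=0 S2=15 S3=45 S4=23 blocked=[1, 2, 3, 4]
Op 11: conn=21 S1=0 S2=15 S3=45 S4=23 blocked=[1]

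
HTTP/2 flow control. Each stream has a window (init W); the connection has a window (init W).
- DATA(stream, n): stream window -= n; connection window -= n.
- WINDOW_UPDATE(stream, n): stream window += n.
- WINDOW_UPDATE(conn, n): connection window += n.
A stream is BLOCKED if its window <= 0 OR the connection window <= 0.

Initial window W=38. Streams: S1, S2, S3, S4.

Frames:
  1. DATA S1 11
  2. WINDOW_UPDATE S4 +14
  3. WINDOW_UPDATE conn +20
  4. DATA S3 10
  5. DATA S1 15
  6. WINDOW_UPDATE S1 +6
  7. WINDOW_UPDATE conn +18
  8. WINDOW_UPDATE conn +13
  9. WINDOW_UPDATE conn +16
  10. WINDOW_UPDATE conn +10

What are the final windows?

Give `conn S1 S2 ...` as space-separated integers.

Answer: 79 18 38 28 52

Derivation:
Op 1: conn=27 S1=27 S2=38 S3=38 S4=38 blocked=[]
Op 2: conn=27 S1=27 S2=38 S3=38 S4=52 blocked=[]
Op 3: conn=47 S1=27 S2=38 S3=38 S4=52 blocked=[]
Op 4: conn=37 S1=27 S2=38 S3=28 S4=52 blocked=[]
Op 5: conn=22 S1=12 S2=38 S3=28 S4=52 blocked=[]
Op 6: conn=22 S1=18 S2=38 S3=28 S4=52 blocked=[]
Op 7: conn=40 S1=18 S2=38 S3=28 S4=52 blocked=[]
Op 8: conn=53 S1=18 S2=38 S3=28 S4=52 blocked=[]
Op 9: conn=69 S1=18 S2=38 S3=28 S4=52 blocked=[]
Op 10: conn=79 S1=18 S2=38 S3=28 S4=52 blocked=[]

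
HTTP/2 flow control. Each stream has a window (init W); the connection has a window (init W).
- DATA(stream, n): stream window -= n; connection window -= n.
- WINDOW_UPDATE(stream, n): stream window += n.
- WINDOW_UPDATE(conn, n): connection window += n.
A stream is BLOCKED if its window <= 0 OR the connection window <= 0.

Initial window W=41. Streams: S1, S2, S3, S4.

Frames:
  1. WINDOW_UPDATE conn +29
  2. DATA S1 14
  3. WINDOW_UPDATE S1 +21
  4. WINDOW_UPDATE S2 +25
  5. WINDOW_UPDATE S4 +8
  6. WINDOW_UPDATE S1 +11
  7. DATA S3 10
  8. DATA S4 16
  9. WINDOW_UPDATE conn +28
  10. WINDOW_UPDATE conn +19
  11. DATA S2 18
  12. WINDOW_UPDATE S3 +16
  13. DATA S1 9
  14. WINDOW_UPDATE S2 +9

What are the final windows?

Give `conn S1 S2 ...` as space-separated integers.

Answer: 50 50 57 47 33

Derivation:
Op 1: conn=70 S1=41 S2=41 S3=41 S4=41 blocked=[]
Op 2: conn=56 S1=27 S2=41 S3=41 S4=41 blocked=[]
Op 3: conn=56 S1=48 S2=41 S3=41 S4=41 blocked=[]
Op 4: conn=56 S1=48 S2=66 S3=41 S4=41 blocked=[]
Op 5: conn=56 S1=48 S2=66 S3=41 S4=49 blocked=[]
Op 6: conn=56 S1=59 S2=66 S3=41 S4=49 blocked=[]
Op 7: conn=46 S1=59 S2=66 S3=31 S4=49 blocked=[]
Op 8: conn=30 S1=59 S2=66 S3=31 S4=33 blocked=[]
Op 9: conn=58 S1=59 S2=66 S3=31 S4=33 blocked=[]
Op 10: conn=77 S1=59 S2=66 S3=31 S4=33 blocked=[]
Op 11: conn=59 S1=59 S2=48 S3=31 S4=33 blocked=[]
Op 12: conn=59 S1=59 S2=48 S3=47 S4=33 blocked=[]
Op 13: conn=50 S1=50 S2=48 S3=47 S4=33 blocked=[]
Op 14: conn=50 S1=50 S2=57 S3=47 S4=33 blocked=[]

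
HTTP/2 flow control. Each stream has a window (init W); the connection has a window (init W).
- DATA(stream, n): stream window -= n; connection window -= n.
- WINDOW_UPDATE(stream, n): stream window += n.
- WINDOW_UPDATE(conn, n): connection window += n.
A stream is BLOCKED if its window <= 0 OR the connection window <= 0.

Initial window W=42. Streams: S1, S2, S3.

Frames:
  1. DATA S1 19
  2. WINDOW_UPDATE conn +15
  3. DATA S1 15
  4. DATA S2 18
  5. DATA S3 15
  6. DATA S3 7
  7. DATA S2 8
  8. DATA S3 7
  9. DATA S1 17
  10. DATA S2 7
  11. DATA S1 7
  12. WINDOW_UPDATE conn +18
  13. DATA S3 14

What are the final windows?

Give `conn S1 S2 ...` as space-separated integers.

Op 1: conn=23 S1=23 S2=42 S3=42 blocked=[]
Op 2: conn=38 S1=23 S2=42 S3=42 blocked=[]
Op 3: conn=23 S1=8 S2=42 S3=42 blocked=[]
Op 4: conn=5 S1=8 S2=24 S3=42 blocked=[]
Op 5: conn=-10 S1=8 S2=24 S3=27 blocked=[1, 2, 3]
Op 6: conn=-17 S1=8 S2=24 S3=20 blocked=[1, 2, 3]
Op 7: conn=-25 S1=8 S2=16 S3=20 blocked=[1, 2, 3]
Op 8: conn=-32 S1=8 S2=16 S3=13 blocked=[1, 2, 3]
Op 9: conn=-49 S1=-9 S2=16 S3=13 blocked=[1, 2, 3]
Op 10: conn=-56 S1=-9 S2=9 S3=13 blocked=[1, 2, 3]
Op 11: conn=-63 S1=-16 S2=9 S3=13 blocked=[1, 2, 3]
Op 12: conn=-45 S1=-16 S2=9 S3=13 blocked=[1, 2, 3]
Op 13: conn=-59 S1=-16 S2=9 S3=-1 blocked=[1, 2, 3]

Answer: -59 -16 9 -1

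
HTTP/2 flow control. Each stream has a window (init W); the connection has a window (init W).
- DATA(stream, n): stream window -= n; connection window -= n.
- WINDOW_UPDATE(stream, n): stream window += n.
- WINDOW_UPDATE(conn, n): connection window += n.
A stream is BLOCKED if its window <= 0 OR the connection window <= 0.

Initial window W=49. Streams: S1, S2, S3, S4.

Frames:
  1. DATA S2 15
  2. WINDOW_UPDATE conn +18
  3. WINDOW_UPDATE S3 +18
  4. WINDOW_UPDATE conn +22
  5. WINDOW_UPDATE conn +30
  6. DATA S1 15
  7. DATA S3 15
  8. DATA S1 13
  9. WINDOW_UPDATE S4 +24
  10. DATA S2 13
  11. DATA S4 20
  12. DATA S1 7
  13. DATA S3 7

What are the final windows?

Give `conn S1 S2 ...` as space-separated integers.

Op 1: conn=34 S1=49 S2=34 S3=49 S4=49 blocked=[]
Op 2: conn=52 S1=49 S2=34 S3=49 S4=49 blocked=[]
Op 3: conn=52 S1=49 S2=34 S3=67 S4=49 blocked=[]
Op 4: conn=74 S1=49 S2=34 S3=67 S4=49 blocked=[]
Op 5: conn=104 S1=49 S2=34 S3=67 S4=49 blocked=[]
Op 6: conn=89 S1=34 S2=34 S3=67 S4=49 blocked=[]
Op 7: conn=74 S1=34 S2=34 S3=52 S4=49 blocked=[]
Op 8: conn=61 S1=21 S2=34 S3=52 S4=49 blocked=[]
Op 9: conn=61 S1=21 S2=34 S3=52 S4=73 blocked=[]
Op 10: conn=48 S1=21 S2=21 S3=52 S4=73 blocked=[]
Op 11: conn=28 S1=21 S2=21 S3=52 S4=53 blocked=[]
Op 12: conn=21 S1=14 S2=21 S3=52 S4=53 blocked=[]
Op 13: conn=14 S1=14 S2=21 S3=45 S4=53 blocked=[]

Answer: 14 14 21 45 53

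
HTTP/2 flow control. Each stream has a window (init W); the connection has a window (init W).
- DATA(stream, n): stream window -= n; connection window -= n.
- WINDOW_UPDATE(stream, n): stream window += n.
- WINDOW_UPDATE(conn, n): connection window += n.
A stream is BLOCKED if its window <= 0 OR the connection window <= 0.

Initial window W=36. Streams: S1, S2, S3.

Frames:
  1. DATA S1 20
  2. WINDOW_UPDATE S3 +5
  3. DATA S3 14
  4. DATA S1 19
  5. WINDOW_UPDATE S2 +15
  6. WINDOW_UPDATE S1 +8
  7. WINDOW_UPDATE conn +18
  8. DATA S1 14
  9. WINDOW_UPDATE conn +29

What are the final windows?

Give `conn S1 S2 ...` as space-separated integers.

Op 1: conn=16 S1=16 S2=36 S3=36 blocked=[]
Op 2: conn=16 S1=16 S2=36 S3=41 blocked=[]
Op 3: conn=2 S1=16 S2=36 S3=27 blocked=[]
Op 4: conn=-17 S1=-3 S2=36 S3=27 blocked=[1, 2, 3]
Op 5: conn=-17 S1=-3 S2=51 S3=27 blocked=[1, 2, 3]
Op 6: conn=-17 S1=5 S2=51 S3=27 blocked=[1, 2, 3]
Op 7: conn=1 S1=5 S2=51 S3=27 blocked=[]
Op 8: conn=-13 S1=-9 S2=51 S3=27 blocked=[1, 2, 3]
Op 9: conn=16 S1=-9 S2=51 S3=27 blocked=[1]

Answer: 16 -9 51 27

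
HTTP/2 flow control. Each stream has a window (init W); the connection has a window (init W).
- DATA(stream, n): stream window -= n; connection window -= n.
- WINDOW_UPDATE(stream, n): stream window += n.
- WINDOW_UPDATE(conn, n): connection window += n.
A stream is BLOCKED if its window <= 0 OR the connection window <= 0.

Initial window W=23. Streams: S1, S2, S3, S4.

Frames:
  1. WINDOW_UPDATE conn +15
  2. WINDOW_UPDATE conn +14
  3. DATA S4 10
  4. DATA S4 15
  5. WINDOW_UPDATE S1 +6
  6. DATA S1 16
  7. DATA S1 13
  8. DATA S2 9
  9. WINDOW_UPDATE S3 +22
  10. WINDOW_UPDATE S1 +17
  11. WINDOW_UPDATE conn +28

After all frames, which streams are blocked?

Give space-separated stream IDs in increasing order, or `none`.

Op 1: conn=38 S1=23 S2=23 S3=23 S4=23 blocked=[]
Op 2: conn=52 S1=23 S2=23 S3=23 S4=23 blocked=[]
Op 3: conn=42 S1=23 S2=23 S3=23 S4=13 blocked=[]
Op 4: conn=27 S1=23 S2=23 S3=23 S4=-2 blocked=[4]
Op 5: conn=27 S1=29 S2=23 S3=23 S4=-2 blocked=[4]
Op 6: conn=11 S1=13 S2=23 S3=23 S4=-2 blocked=[4]
Op 7: conn=-2 S1=0 S2=23 S3=23 S4=-2 blocked=[1, 2, 3, 4]
Op 8: conn=-11 S1=0 S2=14 S3=23 S4=-2 blocked=[1, 2, 3, 4]
Op 9: conn=-11 S1=0 S2=14 S3=45 S4=-2 blocked=[1, 2, 3, 4]
Op 10: conn=-11 S1=17 S2=14 S3=45 S4=-2 blocked=[1, 2, 3, 4]
Op 11: conn=17 S1=17 S2=14 S3=45 S4=-2 blocked=[4]

Answer: S4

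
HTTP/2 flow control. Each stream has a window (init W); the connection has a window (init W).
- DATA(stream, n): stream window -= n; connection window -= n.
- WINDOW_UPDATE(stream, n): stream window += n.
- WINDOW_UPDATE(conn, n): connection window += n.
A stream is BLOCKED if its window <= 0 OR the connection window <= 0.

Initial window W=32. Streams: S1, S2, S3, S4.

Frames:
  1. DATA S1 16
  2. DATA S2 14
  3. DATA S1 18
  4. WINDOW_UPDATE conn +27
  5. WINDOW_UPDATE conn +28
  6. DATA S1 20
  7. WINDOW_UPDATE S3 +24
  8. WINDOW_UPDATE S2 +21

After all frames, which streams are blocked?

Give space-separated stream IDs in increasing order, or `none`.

Answer: S1

Derivation:
Op 1: conn=16 S1=16 S2=32 S3=32 S4=32 blocked=[]
Op 2: conn=2 S1=16 S2=18 S3=32 S4=32 blocked=[]
Op 3: conn=-16 S1=-2 S2=18 S3=32 S4=32 blocked=[1, 2, 3, 4]
Op 4: conn=11 S1=-2 S2=18 S3=32 S4=32 blocked=[1]
Op 5: conn=39 S1=-2 S2=18 S3=32 S4=32 blocked=[1]
Op 6: conn=19 S1=-22 S2=18 S3=32 S4=32 blocked=[1]
Op 7: conn=19 S1=-22 S2=18 S3=56 S4=32 blocked=[1]
Op 8: conn=19 S1=-22 S2=39 S3=56 S4=32 blocked=[1]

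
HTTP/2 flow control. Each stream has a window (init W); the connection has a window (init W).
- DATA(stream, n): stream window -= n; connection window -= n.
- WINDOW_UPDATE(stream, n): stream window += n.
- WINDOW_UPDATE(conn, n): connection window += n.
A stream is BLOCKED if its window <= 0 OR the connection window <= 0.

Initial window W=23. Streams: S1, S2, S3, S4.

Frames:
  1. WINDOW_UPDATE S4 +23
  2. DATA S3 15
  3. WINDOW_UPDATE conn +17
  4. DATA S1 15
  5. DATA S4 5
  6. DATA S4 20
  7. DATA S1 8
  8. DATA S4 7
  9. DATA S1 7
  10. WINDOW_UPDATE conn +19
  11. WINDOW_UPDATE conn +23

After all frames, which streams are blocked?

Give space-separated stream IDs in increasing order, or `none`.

Op 1: conn=23 S1=23 S2=23 S3=23 S4=46 blocked=[]
Op 2: conn=8 S1=23 S2=23 S3=8 S4=46 blocked=[]
Op 3: conn=25 S1=23 S2=23 S3=8 S4=46 blocked=[]
Op 4: conn=10 S1=8 S2=23 S3=8 S4=46 blocked=[]
Op 5: conn=5 S1=8 S2=23 S3=8 S4=41 blocked=[]
Op 6: conn=-15 S1=8 S2=23 S3=8 S4=21 blocked=[1, 2, 3, 4]
Op 7: conn=-23 S1=0 S2=23 S3=8 S4=21 blocked=[1, 2, 3, 4]
Op 8: conn=-30 S1=0 S2=23 S3=8 S4=14 blocked=[1, 2, 3, 4]
Op 9: conn=-37 S1=-7 S2=23 S3=8 S4=14 blocked=[1, 2, 3, 4]
Op 10: conn=-18 S1=-7 S2=23 S3=8 S4=14 blocked=[1, 2, 3, 4]
Op 11: conn=5 S1=-7 S2=23 S3=8 S4=14 blocked=[1]

Answer: S1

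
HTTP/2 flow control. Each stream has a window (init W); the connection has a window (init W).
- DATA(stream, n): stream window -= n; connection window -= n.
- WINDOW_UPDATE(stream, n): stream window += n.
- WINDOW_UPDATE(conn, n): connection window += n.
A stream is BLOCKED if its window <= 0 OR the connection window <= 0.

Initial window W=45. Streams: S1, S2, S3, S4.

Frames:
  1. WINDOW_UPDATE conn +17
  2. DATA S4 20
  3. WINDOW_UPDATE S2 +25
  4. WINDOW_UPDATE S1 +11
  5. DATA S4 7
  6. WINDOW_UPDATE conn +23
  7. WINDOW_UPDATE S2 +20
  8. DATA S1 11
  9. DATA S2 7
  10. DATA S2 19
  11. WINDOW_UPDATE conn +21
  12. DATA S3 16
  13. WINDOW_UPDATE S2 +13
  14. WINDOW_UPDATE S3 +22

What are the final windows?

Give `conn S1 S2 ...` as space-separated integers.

Answer: 26 45 77 51 18

Derivation:
Op 1: conn=62 S1=45 S2=45 S3=45 S4=45 blocked=[]
Op 2: conn=42 S1=45 S2=45 S3=45 S4=25 blocked=[]
Op 3: conn=42 S1=45 S2=70 S3=45 S4=25 blocked=[]
Op 4: conn=42 S1=56 S2=70 S3=45 S4=25 blocked=[]
Op 5: conn=35 S1=56 S2=70 S3=45 S4=18 blocked=[]
Op 6: conn=58 S1=56 S2=70 S3=45 S4=18 blocked=[]
Op 7: conn=58 S1=56 S2=90 S3=45 S4=18 blocked=[]
Op 8: conn=47 S1=45 S2=90 S3=45 S4=18 blocked=[]
Op 9: conn=40 S1=45 S2=83 S3=45 S4=18 blocked=[]
Op 10: conn=21 S1=45 S2=64 S3=45 S4=18 blocked=[]
Op 11: conn=42 S1=45 S2=64 S3=45 S4=18 blocked=[]
Op 12: conn=26 S1=45 S2=64 S3=29 S4=18 blocked=[]
Op 13: conn=26 S1=45 S2=77 S3=29 S4=18 blocked=[]
Op 14: conn=26 S1=45 S2=77 S3=51 S4=18 blocked=[]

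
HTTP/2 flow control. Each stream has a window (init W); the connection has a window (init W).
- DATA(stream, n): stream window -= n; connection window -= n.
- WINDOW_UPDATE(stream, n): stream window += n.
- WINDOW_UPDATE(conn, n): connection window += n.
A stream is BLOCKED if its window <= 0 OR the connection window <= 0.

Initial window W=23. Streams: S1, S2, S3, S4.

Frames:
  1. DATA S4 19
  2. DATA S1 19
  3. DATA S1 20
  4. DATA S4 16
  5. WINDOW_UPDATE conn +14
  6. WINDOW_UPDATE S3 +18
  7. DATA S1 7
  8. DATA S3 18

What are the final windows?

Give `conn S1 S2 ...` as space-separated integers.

Op 1: conn=4 S1=23 S2=23 S3=23 S4=4 blocked=[]
Op 2: conn=-15 S1=4 S2=23 S3=23 S4=4 blocked=[1, 2, 3, 4]
Op 3: conn=-35 S1=-16 S2=23 S3=23 S4=4 blocked=[1, 2, 3, 4]
Op 4: conn=-51 S1=-16 S2=23 S3=23 S4=-12 blocked=[1, 2, 3, 4]
Op 5: conn=-37 S1=-16 S2=23 S3=23 S4=-12 blocked=[1, 2, 3, 4]
Op 6: conn=-37 S1=-16 S2=23 S3=41 S4=-12 blocked=[1, 2, 3, 4]
Op 7: conn=-44 S1=-23 S2=23 S3=41 S4=-12 blocked=[1, 2, 3, 4]
Op 8: conn=-62 S1=-23 S2=23 S3=23 S4=-12 blocked=[1, 2, 3, 4]

Answer: -62 -23 23 23 -12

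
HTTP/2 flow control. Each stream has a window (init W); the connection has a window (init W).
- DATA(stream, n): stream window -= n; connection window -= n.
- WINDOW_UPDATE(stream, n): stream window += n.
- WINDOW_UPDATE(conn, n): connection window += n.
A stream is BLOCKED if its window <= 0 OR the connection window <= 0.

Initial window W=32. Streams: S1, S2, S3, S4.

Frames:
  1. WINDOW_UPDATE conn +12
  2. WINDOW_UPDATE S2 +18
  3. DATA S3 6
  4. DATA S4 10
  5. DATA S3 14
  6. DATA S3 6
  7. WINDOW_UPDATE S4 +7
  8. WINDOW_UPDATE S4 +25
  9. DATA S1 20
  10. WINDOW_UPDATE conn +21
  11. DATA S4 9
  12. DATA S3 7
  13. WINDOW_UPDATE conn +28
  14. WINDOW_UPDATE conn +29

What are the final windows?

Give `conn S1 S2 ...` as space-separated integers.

Answer: 50 12 50 -1 45

Derivation:
Op 1: conn=44 S1=32 S2=32 S3=32 S4=32 blocked=[]
Op 2: conn=44 S1=32 S2=50 S3=32 S4=32 blocked=[]
Op 3: conn=38 S1=32 S2=50 S3=26 S4=32 blocked=[]
Op 4: conn=28 S1=32 S2=50 S3=26 S4=22 blocked=[]
Op 5: conn=14 S1=32 S2=50 S3=12 S4=22 blocked=[]
Op 6: conn=8 S1=32 S2=50 S3=6 S4=22 blocked=[]
Op 7: conn=8 S1=32 S2=50 S3=6 S4=29 blocked=[]
Op 8: conn=8 S1=32 S2=50 S3=6 S4=54 blocked=[]
Op 9: conn=-12 S1=12 S2=50 S3=6 S4=54 blocked=[1, 2, 3, 4]
Op 10: conn=9 S1=12 S2=50 S3=6 S4=54 blocked=[]
Op 11: conn=0 S1=12 S2=50 S3=6 S4=45 blocked=[1, 2, 3, 4]
Op 12: conn=-7 S1=12 S2=50 S3=-1 S4=45 blocked=[1, 2, 3, 4]
Op 13: conn=21 S1=12 S2=50 S3=-1 S4=45 blocked=[3]
Op 14: conn=50 S1=12 S2=50 S3=-1 S4=45 blocked=[3]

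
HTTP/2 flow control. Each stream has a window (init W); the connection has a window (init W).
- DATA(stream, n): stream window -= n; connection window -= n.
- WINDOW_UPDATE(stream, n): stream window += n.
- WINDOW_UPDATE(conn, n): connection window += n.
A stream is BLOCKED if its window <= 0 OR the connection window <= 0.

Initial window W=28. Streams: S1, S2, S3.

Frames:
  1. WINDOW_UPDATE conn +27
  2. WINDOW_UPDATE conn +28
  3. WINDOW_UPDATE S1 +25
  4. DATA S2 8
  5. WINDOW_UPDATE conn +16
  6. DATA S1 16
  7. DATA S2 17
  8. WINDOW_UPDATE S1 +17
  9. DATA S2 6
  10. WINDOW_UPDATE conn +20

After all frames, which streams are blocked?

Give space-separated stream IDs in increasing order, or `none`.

Answer: S2

Derivation:
Op 1: conn=55 S1=28 S2=28 S3=28 blocked=[]
Op 2: conn=83 S1=28 S2=28 S3=28 blocked=[]
Op 3: conn=83 S1=53 S2=28 S3=28 blocked=[]
Op 4: conn=75 S1=53 S2=20 S3=28 blocked=[]
Op 5: conn=91 S1=53 S2=20 S3=28 blocked=[]
Op 6: conn=75 S1=37 S2=20 S3=28 blocked=[]
Op 7: conn=58 S1=37 S2=3 S3=28 blocked=[]
Op 8: conn=58 S1=54 S2=3 S3=28 blocked=[]
Op 9: conn=52 S1=54 S2=-3 S3=28 blocked=[2]
Op 10: conn=72 S1=54 S2=-3 S3=28 blocked=[2]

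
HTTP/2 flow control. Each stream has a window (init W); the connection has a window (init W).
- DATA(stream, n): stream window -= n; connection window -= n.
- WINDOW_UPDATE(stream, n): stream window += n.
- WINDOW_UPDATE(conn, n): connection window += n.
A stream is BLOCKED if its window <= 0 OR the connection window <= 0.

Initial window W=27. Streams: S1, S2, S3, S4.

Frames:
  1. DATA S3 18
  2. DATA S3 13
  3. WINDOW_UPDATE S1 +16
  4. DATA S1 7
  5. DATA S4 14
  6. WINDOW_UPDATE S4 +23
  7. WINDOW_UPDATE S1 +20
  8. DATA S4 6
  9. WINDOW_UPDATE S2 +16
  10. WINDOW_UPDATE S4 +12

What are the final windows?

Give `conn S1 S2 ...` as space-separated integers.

Answer: -31 56 43 -4 42

Derivation:
Op 1: conn=9 S1=27 S2=27 S3=9 S4=27 blocked=[]
Op 2: conn=-4 S1=27 S2=27 S3=-4 S4=27 blocked=[1, 2, 3, 4]
Op 3: conn=-4 S1=43 S2=27 S3=-4 S4=27 blocked=[1, 2, 3, 4]
Op 4: conn=-11 S1=36 S2=27 S3=-4 S4=27 blocked=[1, 2, 3, 4]
Op 5: conn=-25 S1=36 S2=27 S3=-4 S4=13 blocked=[1, 2, 3, 4]
Op 6: conn=-25 S1=36 S2=27 S3=-4 S4=36 blocked=[1, 2, 3, 4]
Op 7: conn=-25 S1=56 S2=27 S3=-4 S4=36 blocked=[1, 2, 3, 4]
Op 8: conn=-31 S1=56 S2=27 S3=-4 S4=30 blocked=[1, 2, 3, 4]
Op 9: conn=-31 S1=56 S2=43 S3=-4 S4=30 blocked=[1, 2, 3, 4]
Op 10: conn=-31 S1=56 S2=43 S3=-4 S4=42 blocked=[1, 2, 3, 4]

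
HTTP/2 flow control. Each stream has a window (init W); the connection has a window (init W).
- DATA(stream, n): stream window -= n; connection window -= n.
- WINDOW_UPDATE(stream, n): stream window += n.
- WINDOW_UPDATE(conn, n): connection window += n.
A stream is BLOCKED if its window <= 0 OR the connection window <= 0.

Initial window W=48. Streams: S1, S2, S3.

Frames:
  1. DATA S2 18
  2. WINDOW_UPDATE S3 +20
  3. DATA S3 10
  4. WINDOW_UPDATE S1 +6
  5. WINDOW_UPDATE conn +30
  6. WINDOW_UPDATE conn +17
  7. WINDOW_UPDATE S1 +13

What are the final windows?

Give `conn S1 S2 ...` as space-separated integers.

Answer: 67 67 30 58

Derivation:
Op 1: conn=30 S1=48 S2=30 S3=48 blocked=[]
Op 2: conn=30 S1=48 S2=30 S3=68 blocked=[]
Op 3: conn=20 S1=48 S2=30 S3=58 blocked=[]
Op 4: conn=20 S1=54 S2=30 S3=58 blocked=[]
Op 5: conn=50 S1=54 S2=30 S3=58 blocked=[]
Op 6: conn=67 S1=54 S2=30 S3=58 blocked=[]
Op 7: conn=67 S1=67 S2=30 S3=58 blocked=[]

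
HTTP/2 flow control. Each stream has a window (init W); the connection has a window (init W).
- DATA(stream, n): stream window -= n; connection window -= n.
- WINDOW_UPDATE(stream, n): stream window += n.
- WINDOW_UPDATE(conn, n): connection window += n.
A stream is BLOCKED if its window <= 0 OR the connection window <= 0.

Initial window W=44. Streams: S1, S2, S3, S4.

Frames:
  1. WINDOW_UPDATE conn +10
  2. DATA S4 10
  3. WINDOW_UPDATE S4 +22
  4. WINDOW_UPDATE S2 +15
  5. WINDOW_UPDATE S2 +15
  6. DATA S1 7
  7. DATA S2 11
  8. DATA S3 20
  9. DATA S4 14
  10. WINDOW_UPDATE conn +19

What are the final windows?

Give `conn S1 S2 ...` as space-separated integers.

Op 1: conn=54 S1=44 S2=44 S3=44 S4=44 blocked=[]
Op 2: conn=44 S1=44 S2=44 S3=44 S4=34 blocked=[]
Op 3: conn=44 S1=44 S2=44 S3=44 S4=56 blocked=[]
Op 4: conn=44 S1=44 S2=59 S3=44 S4=56 blocked=[]
Op 5: conn=44 S1=44 S2=74 S3=44 S4=56 blocked=[]
Op 6: conn=37 S1=37 S2=74 S3=44 S4=56 blocked=[]
Op 7: conn=26 S1=37 S2=63 S3=44 S4=56 blocked=[]
Op 8: conn=6 S1=37 S2=63 S3=24 S4=56 blocked=[]
Op 9: conn=-8 S1=37 S2=63 S3=24 S4=42 blocked=[1, 2, 3, 4]
Op 10: conn=11 S1=37 S2=63 S3=24 S4=42 blocked=[]

Answer: 11 37 63 24 42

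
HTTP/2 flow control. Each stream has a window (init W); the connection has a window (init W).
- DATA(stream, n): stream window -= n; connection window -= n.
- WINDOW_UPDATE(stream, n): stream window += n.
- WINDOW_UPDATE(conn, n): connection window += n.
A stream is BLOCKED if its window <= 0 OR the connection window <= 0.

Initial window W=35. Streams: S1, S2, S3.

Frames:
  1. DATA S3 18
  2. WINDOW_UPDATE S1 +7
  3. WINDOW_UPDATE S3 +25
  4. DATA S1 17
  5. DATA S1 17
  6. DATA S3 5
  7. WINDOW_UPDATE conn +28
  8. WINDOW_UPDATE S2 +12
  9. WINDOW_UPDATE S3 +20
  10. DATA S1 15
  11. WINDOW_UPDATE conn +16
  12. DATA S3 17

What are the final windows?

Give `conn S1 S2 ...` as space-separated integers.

Op 1: conn=17 S1=35 S2=35 S3=17 blocked=[]
Op 2: conn=17 S1=42 S2=35 S3=17 blocked=[]
Op 3: conn=17 S1=42 S2=35 S3=42 blocked=[]
Op 4: conn=0 S1=25 S2=35 S3=42 blocked=[1, 2, 3]
Op 5: conn=-17 S1=8 S2=35 S3=42 blocked=[1, 2, 3]
Op 6: conn=-22 S1=8 S2=35 S3=37 blocked=[1, 2, 3]
Op 7: conn=6 S1=8 S2=35 S3=37 blocked=[]
Op 8: conn=6 S1=8 S2=47 S3=37 blocked=[]
Op 9: conn=6 S1=8 S2=47 S3=57 blocked=[]
Op 10: conn=-9 S1=-7 S2=47 S3=57 blocked=[1, 2, 3]
Op 11: conn=7 S1=-7 S2=47 S3=57 blocked=[1]
Op 12: conn=-10 S1=-7 S2=47 S3=40 blocked=[1, 2, 3]

Answer: -10 -7 47 40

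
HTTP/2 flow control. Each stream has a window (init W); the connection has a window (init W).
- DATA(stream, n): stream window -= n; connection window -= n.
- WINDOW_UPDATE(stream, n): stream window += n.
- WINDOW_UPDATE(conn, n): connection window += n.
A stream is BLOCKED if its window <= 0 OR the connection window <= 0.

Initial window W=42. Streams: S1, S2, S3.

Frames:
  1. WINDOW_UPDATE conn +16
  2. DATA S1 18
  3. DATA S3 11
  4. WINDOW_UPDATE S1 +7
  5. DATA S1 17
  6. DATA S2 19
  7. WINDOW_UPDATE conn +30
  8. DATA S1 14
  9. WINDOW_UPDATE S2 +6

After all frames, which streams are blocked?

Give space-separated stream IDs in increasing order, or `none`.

Answer: S1

Derivation:
Op 1: conn=58 S1=42 S2=42 S3=42 blocked=[]
Op 2: conn=40 S1=24 S2=42 S3=42 blocked=[]
Op 3: conn=29 S1=24 S2=42 S3=31 blocked=[]
Op 4: conn=29 S1=31 S2=42 S3=31 blocked=[]
Op 5: conn=12 S1=14 S2=42 S3=31 blocked=[]
Op 6: conn=-7 S1=14 S2=23 S3=31 blocked=[1, 2, 3]
Op 7: conn=23 S1=14 S2=23 S3=31 blocked=[]
Op 8: conn=9 S1=0 S2=23 S3=31 blocked=[1]
Op 9: conn=9 S1=0 S2=29 S3=31 blocked=[1]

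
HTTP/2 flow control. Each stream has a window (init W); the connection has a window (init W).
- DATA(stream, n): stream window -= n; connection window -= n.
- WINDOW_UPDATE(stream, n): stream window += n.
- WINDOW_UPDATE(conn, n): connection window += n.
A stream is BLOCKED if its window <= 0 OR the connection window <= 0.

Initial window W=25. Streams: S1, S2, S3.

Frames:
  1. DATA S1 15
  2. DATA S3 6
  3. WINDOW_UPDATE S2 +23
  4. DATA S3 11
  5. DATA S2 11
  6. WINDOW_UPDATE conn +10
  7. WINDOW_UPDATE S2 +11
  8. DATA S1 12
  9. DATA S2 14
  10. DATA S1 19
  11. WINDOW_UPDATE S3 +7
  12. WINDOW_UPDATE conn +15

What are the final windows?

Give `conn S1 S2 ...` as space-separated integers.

Answer: -38 -21 34 15

Derivation:
Op 1: conn=10 S1=10 S2=25 S3=25 blocked=[]
Op 2: conn=4 S1=10 S2=25 S3=19 blocked=[]
Op 3: conn=4 S1=10 S2=48 S3=19 blocked=[]
Op 4: conn=-7 S1=10 S2=48 S3=8 blocked=[1, 2, 3]
Op 5: conn=-18 S1=10 S2=37 S3=8 blocked=[1, 2, 3]
Op 6: conn=-8 S1=10 S2=37 S3=8 blocked=[1, 2, 3]
Op 7: conn=-8 S1=10 S2=48 S3=8 blocked=[1, 2, 3]
Op 8: conn=-20 S1=-2 S2=48 S3=8 blocked=[1, 2, 3]
Op 9: conn=-34 S1=-2 S2=34 S3=8 blocked=[1, 2, 3]
Op 10: conn=-53 S1=-21 S2=34 S3=8 blocked=[1, 2, 3]
Op 11: conn=-53 S1=-21 S2=34 S3=15 blocked=[1, 2, 3]
Op 12: conn=-38 S1=-21 S2=34 S3=15 blocked=[1, 2, 3]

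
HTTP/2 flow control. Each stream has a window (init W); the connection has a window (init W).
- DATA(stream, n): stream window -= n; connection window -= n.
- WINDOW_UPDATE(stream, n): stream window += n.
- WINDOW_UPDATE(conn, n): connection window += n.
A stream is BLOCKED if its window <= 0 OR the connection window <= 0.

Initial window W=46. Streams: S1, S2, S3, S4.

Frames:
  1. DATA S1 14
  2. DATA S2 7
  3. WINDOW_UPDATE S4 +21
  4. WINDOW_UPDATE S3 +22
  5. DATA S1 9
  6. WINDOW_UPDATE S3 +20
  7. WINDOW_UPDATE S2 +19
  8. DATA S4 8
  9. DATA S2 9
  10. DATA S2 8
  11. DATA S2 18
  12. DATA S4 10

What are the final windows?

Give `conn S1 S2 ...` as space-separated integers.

Op 1: conn=32 S1=32 S2=46 S3=46 S4=46 blocked=[]
Op 2: conn=25 S1=32 S2=39 S3=46 S4=46 blocked=[]
Op 3: conn=25 S1=32 S2=39 S3=46 S4=67 blocked=[]
Op 4: conn=25 S1=32 S2=39 S3=68 S4=67 blocked=[]
Op 5: conn=16 S1=23 S2=39 S3=68 S4=67 blocked=[]
Op 6: conn=16 S1=23 S2=39 S3=88 S4=67 blocked=[]
Op 7: conn=16 S1=23 S2=58 S3=88 S4=67 blocked=[]
Op 8: conn=8 S1=23 S2=58 S3=88 S4=59 blocked=[]
Op 9: conn=-1 S1=23 S2=49 S3=88 S4=59 blocked=[1, 2, 3, 4]
Op 10: conn=-9 S1=23 S2=41 S3=88 S4=59 blocked=[1, 2, 3, 4]
Op 11: conn=-27 S1=23 S2=23 S3=88 S4=59 blocked=[1, 2, 3, 4]
Op 12: conn=-37 S1=23 S2=23 S3=88 S4=49 blocked=[1, 2, 3, 4]

Answer: -37 23 23 88 49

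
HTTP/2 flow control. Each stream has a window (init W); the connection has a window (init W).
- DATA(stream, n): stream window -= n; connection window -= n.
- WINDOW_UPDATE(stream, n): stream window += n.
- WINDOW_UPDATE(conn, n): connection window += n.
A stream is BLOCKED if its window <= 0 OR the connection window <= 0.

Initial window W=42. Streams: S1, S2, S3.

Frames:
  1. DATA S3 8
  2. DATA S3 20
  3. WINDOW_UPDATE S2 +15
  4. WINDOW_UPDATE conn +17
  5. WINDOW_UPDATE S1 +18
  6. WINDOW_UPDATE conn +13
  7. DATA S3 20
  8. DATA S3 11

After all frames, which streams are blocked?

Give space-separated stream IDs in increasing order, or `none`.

Answer: S3

Derivation:
Op 1: conn=34 S1=42 S2=42 S3=34 blocked=[]
Op 2: conn=14 S1=42 S2=42 S3=14 blocked=[]
Op 3: conn=14 S1=42 S2=57 S3=14 blocked=[]
Op 4: conn=31 S1=42 S2=57 S3=14 blocked=[]
Op 5: conn=31 S1=60 S2=57 S3=14 blocked=[]
Op 6: conn=44 S1=60 S2=57 S3=14 blocked=[]
Op 7: conn=24 S1=60 S2=57 S3=-6 blocked=[3]
Op 8: conn=13 S1=60 S2=57 S3=-17 blocked=[3]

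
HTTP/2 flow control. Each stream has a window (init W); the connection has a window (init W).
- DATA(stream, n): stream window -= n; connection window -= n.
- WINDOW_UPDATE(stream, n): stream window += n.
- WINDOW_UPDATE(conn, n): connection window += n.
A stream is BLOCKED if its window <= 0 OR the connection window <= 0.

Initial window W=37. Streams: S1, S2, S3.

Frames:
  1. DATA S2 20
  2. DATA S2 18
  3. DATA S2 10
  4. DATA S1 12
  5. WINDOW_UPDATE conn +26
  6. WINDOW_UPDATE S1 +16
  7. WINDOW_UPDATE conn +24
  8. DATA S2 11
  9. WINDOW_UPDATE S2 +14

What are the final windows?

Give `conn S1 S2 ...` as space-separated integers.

Op 1: conn=17 S1=37 S2=17 S3=37 blocked=[]
Op 2: conn=-1 S1=37 S2=-1 S3=37 blocked=[1, 2, 3]
Op 3: conn=-11 S1=37 S2=-11 S3=37 blocked=[1, 2, 3]
Op 4: conn=-23 S1=25 S2=-11 S3=37 blocked=[1, 2, 3]
Op 5: conn=3 S1=25 S2=-11 S3=37 blocked=[2]
Op 6: conn=3 S1=41 S2=-11 S3=37 blocked=[2]
Op 7: conn=27 S1=41 S2=-11 S3=37 blocked=[2]
Op 8: conn=16 S1=41 S2=-22 S3=37 blocked=[2]
Op 9: conn=16 S1=41 S2=-8 S3=37 blocked=[2]

Answer: 16 41 -8 37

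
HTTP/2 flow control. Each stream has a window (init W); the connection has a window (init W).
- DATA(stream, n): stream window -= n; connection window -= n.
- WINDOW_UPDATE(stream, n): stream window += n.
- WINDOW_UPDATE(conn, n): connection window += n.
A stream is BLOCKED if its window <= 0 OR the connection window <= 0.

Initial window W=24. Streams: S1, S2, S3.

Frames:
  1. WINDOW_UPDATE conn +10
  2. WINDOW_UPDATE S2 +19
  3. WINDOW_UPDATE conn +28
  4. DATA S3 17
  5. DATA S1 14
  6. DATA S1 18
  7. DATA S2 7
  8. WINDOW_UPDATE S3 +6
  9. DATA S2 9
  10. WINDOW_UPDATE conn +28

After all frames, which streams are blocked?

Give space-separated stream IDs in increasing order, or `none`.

Answer: S1

Derivation:
Op 1: conn=34 S1=24 S2=24 S3=24 blocked=[]
Op 2: conn=34 S1=24 S2=43 S3=24 blocked=[]
Op 3: conn=62 S1=24 S2=43 S3=24 blocked=[]
Op 4: conn=45 S1=24 S2=43 S3=7 blocked=[]
Op 5: conn=31 S1=10 S2=43 S3=7 blocked=[]
Op 6: conn=13 S1=-8 S2=43 S3=7 blocked=[1]
Op 7: conn=6 S1=-8 S2=36 S3=7 blocked=[1]
Op 8: conn=6 S1=-8 S2=36 S3=13 blocked=[1]
Op 9: conn=-3 S1=-8 S2=27 S3=13 blocked=[1, 2, 3]
Op 10: conn=25 S1=-8 S2=27 S3=13 blocked=[1]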